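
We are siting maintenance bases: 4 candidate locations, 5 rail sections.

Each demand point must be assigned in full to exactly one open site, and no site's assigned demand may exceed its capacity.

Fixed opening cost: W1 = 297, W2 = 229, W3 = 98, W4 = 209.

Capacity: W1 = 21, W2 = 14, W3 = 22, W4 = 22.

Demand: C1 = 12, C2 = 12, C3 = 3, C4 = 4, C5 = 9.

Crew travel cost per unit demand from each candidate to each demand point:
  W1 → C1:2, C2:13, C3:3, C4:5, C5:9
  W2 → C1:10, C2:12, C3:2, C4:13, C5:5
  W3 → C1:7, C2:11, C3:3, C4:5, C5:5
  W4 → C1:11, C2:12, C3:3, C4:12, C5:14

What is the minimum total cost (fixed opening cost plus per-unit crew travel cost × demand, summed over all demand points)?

Open {W1, W3}; cheapest assignment that respects the capacities:
  W1 (cap 21, load 19): C1, C3, C4 — cost 12×2 + 3×3 + 4×5 = 53
  W3 (cap 22, load 21): C2, C5 — cost 12×11 + 9×5 = 177
  Shipping 230, fixed 395 → total 625.
  Any other capacity-feasible assignment to {W1, W3} ships for at least 230.
Compare {W3, W4}: its best feasible assignment gives total 637.
Compare {W1, W4}: its best feasible assignment gives total 812.
Every other set of open sites that can feasibly serve all demand totals ≥ 637 even under its best assignment. Minimum: 625.

625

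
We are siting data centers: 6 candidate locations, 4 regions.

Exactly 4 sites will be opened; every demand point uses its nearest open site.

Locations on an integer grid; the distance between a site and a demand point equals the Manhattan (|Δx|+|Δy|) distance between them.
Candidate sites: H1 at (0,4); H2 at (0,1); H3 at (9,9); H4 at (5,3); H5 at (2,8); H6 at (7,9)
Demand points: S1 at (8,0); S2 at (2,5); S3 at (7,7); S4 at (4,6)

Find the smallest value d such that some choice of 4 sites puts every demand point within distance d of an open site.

6

Open {H1, H2, H3, H4}.
  Farthest demand point is S1 at distance 6 (to H4); all others are ≤ 6.
With {H1, H2, H4, H5} the worst case is 6.
With {H1, H2, H4, H6} the worst case is 6.
No size-4 selection achieves below 6.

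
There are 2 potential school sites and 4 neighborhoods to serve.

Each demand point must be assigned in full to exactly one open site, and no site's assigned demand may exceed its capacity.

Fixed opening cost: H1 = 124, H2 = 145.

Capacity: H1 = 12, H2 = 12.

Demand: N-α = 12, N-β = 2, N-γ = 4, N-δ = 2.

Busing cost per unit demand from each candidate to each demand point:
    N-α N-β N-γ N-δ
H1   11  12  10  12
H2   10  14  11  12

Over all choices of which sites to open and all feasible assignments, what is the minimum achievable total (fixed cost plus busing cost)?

Open {H1, H2}; cheapest assignment that respects the capacities:
  H1 (cap 12, load 8): N-β, N-γ, N-δ — cost 2×12 + 4×10 + 2×12 = 88
  H2 (cap 12, load 12): N-α — cost 12×10 = 120
  Shipping 208, fixed 269 → total 477.
  Any other capacity-feasible assignment to {H1, H2} ships for at least 208.
Total demand is 20 and no other set of sites has combined capacity ≥ 20, so {H1, H2} is the only feasible choice of open sites. Minimum: 477.

477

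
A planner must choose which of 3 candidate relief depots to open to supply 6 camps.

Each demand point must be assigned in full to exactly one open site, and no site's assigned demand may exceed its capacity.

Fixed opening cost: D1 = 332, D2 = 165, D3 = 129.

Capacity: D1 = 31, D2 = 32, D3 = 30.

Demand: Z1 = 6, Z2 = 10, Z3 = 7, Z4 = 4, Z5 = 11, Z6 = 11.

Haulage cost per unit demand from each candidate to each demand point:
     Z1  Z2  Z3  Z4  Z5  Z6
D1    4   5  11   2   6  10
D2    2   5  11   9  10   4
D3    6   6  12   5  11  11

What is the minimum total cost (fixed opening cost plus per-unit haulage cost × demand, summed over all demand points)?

624

Open {D2, D3}; cheapest assignment that respects the capacities:
  D2 (cap 32, load 28): Z1, Z5, Z6 — cost 6×2 + 11×10 + 11×4 = 166
  D3 (cap 30, load 21): Z2, Z3, Z4 — cost 10×6 + 7×12 + 4×5 = 164
  Shipping 330, fixed 294 → total 624.
  Any other capacity-feasible assignment to {D2, D3} ships for at least 330.
Compare {D1, D2}: its best feasible assignment gives total 754.
Compare {D1, D3}: its best feasible assignment gives total 814.
Every other set of open sites that can feasibly serve all demand totals ≥ 754 even under its best assignment. Minimum: 624.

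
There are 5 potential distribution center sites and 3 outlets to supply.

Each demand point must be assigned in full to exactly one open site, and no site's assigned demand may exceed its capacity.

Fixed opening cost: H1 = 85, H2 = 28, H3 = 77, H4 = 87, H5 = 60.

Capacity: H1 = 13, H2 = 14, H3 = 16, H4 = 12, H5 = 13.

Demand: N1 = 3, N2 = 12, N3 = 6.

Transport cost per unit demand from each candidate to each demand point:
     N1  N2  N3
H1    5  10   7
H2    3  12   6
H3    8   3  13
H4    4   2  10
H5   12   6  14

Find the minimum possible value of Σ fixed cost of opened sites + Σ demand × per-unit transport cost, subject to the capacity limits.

184

Open {H2, H4}; cheapest assignment that respects the capacities:
  H2 (cap 14, load 9): N1, N3 — cost 3×3 + 6×6 = 45
  H4 (cap 12, load 12): N2 — cost 12×2 = 24
  Shipping 69, fixed 115 → total 184.
  Any other capacity-feasible assignment to {H2, H4} ships for at least 69.
Compare {H2, H3}: its best feasible assignment gives total 186.
Compare {H2, H5}: its best feasible assignment gives total 205.
Every other set of open sites that can feasibly serve all demand totals ≥ 186 even under its best assignment. Minimum: 184.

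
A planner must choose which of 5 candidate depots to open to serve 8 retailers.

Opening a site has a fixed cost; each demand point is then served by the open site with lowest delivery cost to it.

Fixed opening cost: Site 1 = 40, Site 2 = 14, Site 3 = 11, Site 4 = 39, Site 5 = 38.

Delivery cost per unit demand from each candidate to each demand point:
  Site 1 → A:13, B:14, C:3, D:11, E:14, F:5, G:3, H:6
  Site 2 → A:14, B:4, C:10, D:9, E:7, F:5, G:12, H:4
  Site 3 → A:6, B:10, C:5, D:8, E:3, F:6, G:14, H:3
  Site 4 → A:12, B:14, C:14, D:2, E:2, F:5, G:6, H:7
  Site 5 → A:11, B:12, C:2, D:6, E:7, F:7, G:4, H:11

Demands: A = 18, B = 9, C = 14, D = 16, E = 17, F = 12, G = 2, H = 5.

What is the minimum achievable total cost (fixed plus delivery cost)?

423

Open {Site 2, Site 3, Site 4, Site 5}: assign each demand point to its cheapest open site.
  A→Site 3 18×6=108, B→Site 2 9×4=36, C→Site 5 14×2=28, D→Site 4 16×2=32, E→Site 4 17×2=34, F→Site 2 12×5=60, G→Site 5 2×4=8, H→Site 3 5×3=15
  delivery cost 321, fixed 102 → total 423.
Compare {Site 2, Site 3, Site 4}: delivery cost 367 + fixed 64 = 431.
Compare {Site 1, Site 2, Site 3, Site 4}: delivery cost 333 + fixed 104 = 437.
Compare {Site 1, Site 2, Site 3, Site 4, Site 5}: delivery cost 319 + fixed 142 = 461.
All other subsets cost ≥ 431. Minimum total cost: 423.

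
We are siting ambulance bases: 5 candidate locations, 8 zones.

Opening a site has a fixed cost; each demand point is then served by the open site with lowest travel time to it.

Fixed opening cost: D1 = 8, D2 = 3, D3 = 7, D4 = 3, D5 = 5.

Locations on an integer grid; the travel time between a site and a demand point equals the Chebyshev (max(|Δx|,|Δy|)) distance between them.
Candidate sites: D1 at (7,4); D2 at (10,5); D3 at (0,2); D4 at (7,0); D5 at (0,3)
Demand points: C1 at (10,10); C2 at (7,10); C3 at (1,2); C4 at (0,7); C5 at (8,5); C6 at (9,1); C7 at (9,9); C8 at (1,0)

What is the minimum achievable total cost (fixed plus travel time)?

36

Open {D2, D5}: assign each demand point to its cheapest open site.
  C1→D2 5, C2→D2 5, C3→D5 1, C4→D5 4, C5→D2 2, C6→D2 4, C7→D2 4, C8→D5 3
  travel time 28, fixed 8 → total 36.
Compare {D2, D4, D5}: travel time 26 + fixed 11 = 37.
Compare {D2, D3}: travel time 28 + fixed 10 = 38.
Compare {D2, D3, D4}: travel time 26 + fixed 13 = 39.
All other subsets cost ≥ 37. Minimum total cost: 36.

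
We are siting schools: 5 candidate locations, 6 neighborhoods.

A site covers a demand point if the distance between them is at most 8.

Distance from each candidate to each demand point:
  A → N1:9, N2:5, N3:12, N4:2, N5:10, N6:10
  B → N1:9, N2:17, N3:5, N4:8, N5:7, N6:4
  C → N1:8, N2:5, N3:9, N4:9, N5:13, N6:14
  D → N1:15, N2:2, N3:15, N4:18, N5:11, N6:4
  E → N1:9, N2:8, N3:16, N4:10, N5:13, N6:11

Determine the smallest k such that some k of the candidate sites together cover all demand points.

2

Coverage sets (demand points within 8 of each site):
  A: {N2, N4}
  B: {N3, N4, N5, N6}
  C: {N1, N2}
  D: {N2, N6}
  E: {N2}
No single site covers all 6 demand points.
But {B, C} covers everything, so the minimum is 2.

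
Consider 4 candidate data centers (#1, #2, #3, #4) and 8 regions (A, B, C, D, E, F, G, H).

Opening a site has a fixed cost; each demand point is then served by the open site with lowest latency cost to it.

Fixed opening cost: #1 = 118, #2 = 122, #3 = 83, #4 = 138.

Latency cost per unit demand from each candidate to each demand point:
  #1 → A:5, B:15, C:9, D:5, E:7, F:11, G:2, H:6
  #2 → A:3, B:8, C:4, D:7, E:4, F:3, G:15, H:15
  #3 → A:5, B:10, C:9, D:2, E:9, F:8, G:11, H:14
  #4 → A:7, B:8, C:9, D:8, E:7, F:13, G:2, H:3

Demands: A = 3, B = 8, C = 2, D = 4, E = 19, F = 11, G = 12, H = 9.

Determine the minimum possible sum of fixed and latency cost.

Open {#1, #2}: assign each demand point to its cheapest open site.
  A→#2 3×3=9, B→#2 8×8=64, C→#2 2×4=8, D→#1 4×5=20, E→#2 19×4=76, F→#2 11×3=33, G→#1 12×2=24, H→#1 9×6=54
  latency cost 288, fixed 240 → total 528.
Compare {#2, #4}: latency cost 269 + fixed 260 = 529.
Compare {#2, #3, #4}: latency cost 249 + fixed 343 = 592.
Compare {#3, #4}: latency cost 377 + fixed 221 = 598.
All other subsets cost ≥ 529. Minimum total cost: 528.

528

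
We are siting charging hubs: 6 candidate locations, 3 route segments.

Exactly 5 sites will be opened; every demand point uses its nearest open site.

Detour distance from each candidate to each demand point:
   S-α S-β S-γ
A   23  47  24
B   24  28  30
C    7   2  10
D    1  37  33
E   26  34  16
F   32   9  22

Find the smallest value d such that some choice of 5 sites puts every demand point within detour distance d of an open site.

10

Open {A, B, C, D, E}.
  Farthest demand point is S-γ at detour distance 10 (to C); all others are ≤ 10.
With {A, B, C, D, F} the worst case is 10.
With {A, B, C, E, F} the worst case is 10.
No size-5 selection achieves below 10.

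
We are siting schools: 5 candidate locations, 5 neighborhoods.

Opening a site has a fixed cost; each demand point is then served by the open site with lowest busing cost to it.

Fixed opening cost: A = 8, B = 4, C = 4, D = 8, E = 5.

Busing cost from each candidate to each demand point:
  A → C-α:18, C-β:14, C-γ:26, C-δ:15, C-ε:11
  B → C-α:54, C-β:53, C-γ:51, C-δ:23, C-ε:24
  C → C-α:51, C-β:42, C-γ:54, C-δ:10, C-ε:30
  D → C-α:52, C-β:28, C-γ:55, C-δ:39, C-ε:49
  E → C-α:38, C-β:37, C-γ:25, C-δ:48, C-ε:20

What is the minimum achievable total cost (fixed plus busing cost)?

91

Open {A, C}: assign each demand point to its cheapest open site.
  C-α→A 18, C-β→A 14, C-γ→A 26, C-δ→C 10, C-ε→A 11
  busing cost 79, fixed 12 → total 91.
Compare {A}: busing cost 84 + fixed 8 = 92.
Compare {A, B, C}: busing cost 79 + fixed 16 = 95.
Compare {A, C, E}: busing cost 78 + fixed 17 = 95.
All other subsets cost ≥ 92. Minimum total cost: 91.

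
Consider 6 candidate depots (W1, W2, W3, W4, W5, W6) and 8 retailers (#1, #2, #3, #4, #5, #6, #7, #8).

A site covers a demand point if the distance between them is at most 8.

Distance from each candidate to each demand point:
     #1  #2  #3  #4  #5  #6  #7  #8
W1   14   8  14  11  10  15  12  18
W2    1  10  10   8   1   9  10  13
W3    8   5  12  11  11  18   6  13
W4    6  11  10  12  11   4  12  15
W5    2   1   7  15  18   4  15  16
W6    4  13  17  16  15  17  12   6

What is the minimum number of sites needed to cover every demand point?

Coverage sets (demand points within 8 of each site):
  W1: {#2}
  W2: {#1, #4, #5}
  W3: {#1, #2, #7}
  W4: {#1, #6}
  W5: {#1, #2, #3, #6}
  W6: {#1, #8}
No 3 sites suffice: every size-3 union leaves at least one demand point uncovered.
But {W2, W3, W5, W6} covers everything, so the minimum is 4.

4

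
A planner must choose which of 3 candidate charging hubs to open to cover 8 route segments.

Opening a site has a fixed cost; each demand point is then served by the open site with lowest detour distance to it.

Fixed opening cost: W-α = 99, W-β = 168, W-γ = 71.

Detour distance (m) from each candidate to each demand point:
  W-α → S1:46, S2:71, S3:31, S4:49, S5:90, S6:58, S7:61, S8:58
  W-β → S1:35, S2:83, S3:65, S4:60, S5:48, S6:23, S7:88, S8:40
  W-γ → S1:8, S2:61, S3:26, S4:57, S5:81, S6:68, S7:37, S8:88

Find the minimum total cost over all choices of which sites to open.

497

Open {W-γ}: assign each demand point to its cheapest open site.
  S1→W-γ 8, S2→W-γ 61, S3→W-γ 26, S4→W-γ 57, S5→W-γ 81, S6→W-γ 68, S7→W-γ 37, S8→W-γ 88
  detour distance 426, fixed 71 → total 497.
Compare {W-β, W-γ}: detour distance 300 + fixed 239 = 539.
Compare {W-α, W-γ}: detour distance 378 + fixed 170 = 548.
Compare {W-α}: detour distance 464 + fixed 99 = 563.
All other subsets cost ≥ 539. Minimum total cost: 497.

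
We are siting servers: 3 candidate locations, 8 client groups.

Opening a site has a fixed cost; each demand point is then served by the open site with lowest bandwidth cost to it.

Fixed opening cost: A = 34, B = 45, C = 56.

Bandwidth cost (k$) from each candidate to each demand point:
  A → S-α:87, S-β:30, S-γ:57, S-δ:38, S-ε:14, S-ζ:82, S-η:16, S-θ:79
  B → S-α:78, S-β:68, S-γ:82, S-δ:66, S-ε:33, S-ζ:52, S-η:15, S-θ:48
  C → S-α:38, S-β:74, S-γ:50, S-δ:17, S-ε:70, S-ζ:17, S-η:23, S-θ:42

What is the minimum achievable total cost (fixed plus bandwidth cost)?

Open {A, C}: assign each demand point to its cheapest open site.
  S-α→C 38, S-β→A 30, S-γ→C 50, S-δ→C 17, S-ε→A 14, S-ζ→C 17, S-η→A 16, S-θ→C 42
  bandwidth cost 224, fixed 90 → total 314.
Compare {A, B, C}: bandwidth cost 223 + fixed 135 = 358.
Compare {B, C}: bandwidth cost 280 + fixed 101 = 381.
Compare {C}: bandwidth cost 331 + fixed 56 = 387.
All other subsets cost ≥ 358. Minimum total cost: 314.

314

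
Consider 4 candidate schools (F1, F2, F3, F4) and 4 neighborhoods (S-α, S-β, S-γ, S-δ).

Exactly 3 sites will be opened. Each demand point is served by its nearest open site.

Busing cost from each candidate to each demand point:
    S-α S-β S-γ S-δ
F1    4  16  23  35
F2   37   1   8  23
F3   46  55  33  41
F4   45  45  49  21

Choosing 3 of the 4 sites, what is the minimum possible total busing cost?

34

Open {F1, F2, F4}.
  S-α→F1 4, S-β→F2 1, S-γ→F2 8, S-δ→F4 21  ⇒ total 34.
Compare {F1, F2, F3}: total 36.
Compare {F1, F3, F4}: total 64.
No size-3 selection does better; minimum is 34.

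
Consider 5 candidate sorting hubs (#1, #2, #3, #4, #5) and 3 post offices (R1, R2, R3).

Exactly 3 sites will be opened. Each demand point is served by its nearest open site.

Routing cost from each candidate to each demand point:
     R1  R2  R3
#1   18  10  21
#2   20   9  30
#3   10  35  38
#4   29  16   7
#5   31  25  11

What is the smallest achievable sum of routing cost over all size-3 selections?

Open {#2, #3, #4}.
  R1→#3 10, R2→#2 9, R3→#4 7  ⇒ total 26.
Compare {#1, #3, #4}: total 27.
Compare {#2, #3, #5}: total 30.
No size-3 selection does better; minimum is 26.

26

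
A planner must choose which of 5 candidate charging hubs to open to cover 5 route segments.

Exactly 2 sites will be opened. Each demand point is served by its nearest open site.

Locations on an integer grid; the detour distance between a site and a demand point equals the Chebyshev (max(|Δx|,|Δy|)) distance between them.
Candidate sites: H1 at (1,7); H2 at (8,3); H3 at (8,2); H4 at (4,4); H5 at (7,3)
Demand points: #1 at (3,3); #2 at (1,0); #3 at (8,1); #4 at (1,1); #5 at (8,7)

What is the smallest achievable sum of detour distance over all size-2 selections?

13

Open {H3, H4}.
  #1→H4 1, #2→H4 4, #3→H3 1, #4→H4 3, #5→H4 4  ⇒ total 13.
Compare {H2, H4}: total 14.
Compare {H4, H5}: total 14.
No size-2 selection does better; minimum is 13.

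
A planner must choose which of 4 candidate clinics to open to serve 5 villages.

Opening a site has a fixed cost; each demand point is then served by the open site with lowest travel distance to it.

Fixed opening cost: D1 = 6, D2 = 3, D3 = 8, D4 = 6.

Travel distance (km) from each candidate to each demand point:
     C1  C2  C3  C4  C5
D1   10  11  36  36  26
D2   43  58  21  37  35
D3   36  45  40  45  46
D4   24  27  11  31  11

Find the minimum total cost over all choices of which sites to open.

Open {D1, D4}: assign each demand point to its cheapest open site.
  C1→D1 10, C2→D1 11, C3→D4 11, C4→D4 31, C5→D4 11
  travel distance 74, fixed 12 → total 86.
Compare {D1, D2, D4}: travel distance 74 + fixed 15 = 89.
Compare {D1, D3, D4}: travel distance 74 + fixed 20 = 94.
Compare {D1, D2, D3, D4}: travel distance 74 + fixed 23 = 97.
All other subsets cost ≥ 89. Minimum total cost: 86.

86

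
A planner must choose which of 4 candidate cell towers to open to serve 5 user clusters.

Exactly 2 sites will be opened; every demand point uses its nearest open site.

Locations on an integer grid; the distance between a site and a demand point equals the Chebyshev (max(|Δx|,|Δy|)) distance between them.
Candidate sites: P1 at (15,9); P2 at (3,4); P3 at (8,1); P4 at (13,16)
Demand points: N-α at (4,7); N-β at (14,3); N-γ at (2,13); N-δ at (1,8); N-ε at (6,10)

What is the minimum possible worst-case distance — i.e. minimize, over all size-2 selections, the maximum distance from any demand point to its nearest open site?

9

Open {P1, P2}.
  Farthest demand point is N-γ at distance 9 (to P2); all others are ≤ 9.
With {P2, P3} the worst case is 9.
With {P2, P4} the worst case is 11.
No size-2 selection achieves below 9.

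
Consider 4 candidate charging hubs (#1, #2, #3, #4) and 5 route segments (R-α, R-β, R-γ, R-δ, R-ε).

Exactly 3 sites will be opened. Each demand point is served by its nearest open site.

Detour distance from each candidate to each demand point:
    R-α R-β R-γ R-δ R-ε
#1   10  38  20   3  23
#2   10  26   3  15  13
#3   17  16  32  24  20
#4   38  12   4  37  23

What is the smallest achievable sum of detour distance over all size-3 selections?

41

Open {#1, #2, #4}.
  R-α→#1 10, R-β→#4 12, R-γ→#2 3, R-δ→#1 3, R-ε→#2 13  ⇒ total 41.
Compare {#1, #2, #3}: total 45.
Compare {#1, #3, #4}: total 49.
No size-3 selection does better; minimum is 41.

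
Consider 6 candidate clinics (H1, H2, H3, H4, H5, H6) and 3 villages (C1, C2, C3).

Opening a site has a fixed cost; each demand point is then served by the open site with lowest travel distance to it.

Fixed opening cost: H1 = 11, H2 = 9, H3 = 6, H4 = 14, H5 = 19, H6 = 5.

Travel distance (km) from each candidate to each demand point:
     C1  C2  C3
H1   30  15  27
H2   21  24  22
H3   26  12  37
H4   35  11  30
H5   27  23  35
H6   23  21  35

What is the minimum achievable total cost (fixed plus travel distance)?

70

Open {H2, H3}: assign each demand point to its cheapest open site.
  C1→H2 21, C2→H3 12, C3→H2 22
  travel distance 55, fixed 15 → total 70.
Compare {H2, H3, H6}: travel distance 55 + fixed 20 = 75.
Compare {H2}: travel distance 67 + fixed 9 = 76.
Compare {H2, H4}: travel distance 54 + fixed 23 = 77.
All other subsets cost ≥ 75. Minimum total cost: 70.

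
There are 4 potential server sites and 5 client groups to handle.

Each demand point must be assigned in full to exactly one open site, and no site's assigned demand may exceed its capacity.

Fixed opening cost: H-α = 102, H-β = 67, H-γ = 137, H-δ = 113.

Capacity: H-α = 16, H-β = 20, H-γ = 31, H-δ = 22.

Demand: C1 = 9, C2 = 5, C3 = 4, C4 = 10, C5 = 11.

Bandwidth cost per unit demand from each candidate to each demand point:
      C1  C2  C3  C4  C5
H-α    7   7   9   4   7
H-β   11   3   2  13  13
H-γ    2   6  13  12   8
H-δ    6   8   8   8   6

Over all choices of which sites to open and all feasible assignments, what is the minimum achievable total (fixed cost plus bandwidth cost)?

Open {H-β, H-δ}; cheapest assignment that respects the capacities:
  H-β (cap 20, load 18): C1, C2, C3 — cost 9×11 + 5×3 + 4×2 = 122
  H-δ (cap 22, load 21): C4, C5 — cost 10×8 + 11×6 = 146
  Shipping 268, fixed 180 → total 448.
  Any other capacity-feasible assignment to {H-β, H-δ} ships for at least 268.
Compare {H-α, H-γ}: its best feasible assignment gives total 451.
Compare {H-β, H-γ}: its best feasible assignment gives total 453.
Every other set of open sites that can feasibly serve all demand totals ≥ 451 even under its best assignment. Minimum: 448.

448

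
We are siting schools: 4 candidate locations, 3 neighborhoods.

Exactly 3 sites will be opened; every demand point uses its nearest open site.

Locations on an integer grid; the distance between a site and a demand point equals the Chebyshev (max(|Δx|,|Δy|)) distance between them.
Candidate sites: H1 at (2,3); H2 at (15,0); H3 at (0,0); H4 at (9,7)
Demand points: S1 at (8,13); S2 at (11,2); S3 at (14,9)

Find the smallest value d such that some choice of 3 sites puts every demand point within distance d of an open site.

6

Open {H1, H2, H4}.
  Farthest demand point is S1 at distance 6 (to H4); all others are ≤ 6.
With {H1, H3, H4} the worst case is 6.
With {H2, H3, H4} the worst case is 6.
No size-3 selection achieves below 6.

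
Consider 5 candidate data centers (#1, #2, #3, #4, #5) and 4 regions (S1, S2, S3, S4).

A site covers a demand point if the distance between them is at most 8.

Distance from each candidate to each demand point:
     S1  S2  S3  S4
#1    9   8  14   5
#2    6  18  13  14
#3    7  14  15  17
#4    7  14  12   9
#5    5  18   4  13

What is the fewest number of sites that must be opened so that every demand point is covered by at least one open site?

Coverage sets (demand points within 8 of each site):
  #1: {S2, S4}
  #2: {S1}
  #3: {S1}
  #4: {S1}
  #5: {S1, S3}
No single site covers all 4 demand points.
But {#1, #5} covers everything, so the minimum is 2.

2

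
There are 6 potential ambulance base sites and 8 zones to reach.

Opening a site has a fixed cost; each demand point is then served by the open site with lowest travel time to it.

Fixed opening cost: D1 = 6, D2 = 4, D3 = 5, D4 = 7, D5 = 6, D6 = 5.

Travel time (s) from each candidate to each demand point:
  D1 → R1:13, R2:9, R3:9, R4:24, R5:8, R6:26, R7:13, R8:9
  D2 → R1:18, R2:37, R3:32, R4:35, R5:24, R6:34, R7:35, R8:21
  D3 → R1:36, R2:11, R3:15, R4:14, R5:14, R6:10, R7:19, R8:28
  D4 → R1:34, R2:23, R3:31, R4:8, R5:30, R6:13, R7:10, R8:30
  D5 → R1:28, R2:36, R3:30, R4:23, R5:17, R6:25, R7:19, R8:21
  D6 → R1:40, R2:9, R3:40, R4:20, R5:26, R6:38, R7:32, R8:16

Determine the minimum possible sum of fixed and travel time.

Open {D1, D4}: assign each demand point to its cheapest open site.
  R1→D1 13, R2→D1 9, R3→D1 9, R4→D4 8, R5→D1 8, R6→D4 13, R7→D4 10, R8→D1 9
  travel time 79, fixed 13 → total 92.
Compare {D1, D3, D4}: travel time 76 + fixed 18 = 94.
Compare {D1, D3}: travel time 85 + fixed 11 = 96.
Compare {D1, D2, D4}: travel time 79 + fixed 17 = 96.
All other subsets cost ≥ 94. Minimum total cost: 92.

92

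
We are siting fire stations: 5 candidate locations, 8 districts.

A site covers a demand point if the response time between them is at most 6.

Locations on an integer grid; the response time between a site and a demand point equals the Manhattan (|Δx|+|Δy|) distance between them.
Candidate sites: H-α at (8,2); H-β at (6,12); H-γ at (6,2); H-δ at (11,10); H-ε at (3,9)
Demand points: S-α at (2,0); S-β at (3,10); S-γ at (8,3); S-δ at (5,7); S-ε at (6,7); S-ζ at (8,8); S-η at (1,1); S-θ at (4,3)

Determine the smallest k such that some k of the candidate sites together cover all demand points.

2

Coverage sets (demand points within 6 of each site):
  H-α: {S-γ, S-ζ, S-θ}
  H-β: {S-β, S-δ, S-ε, S-ζ}
  H-γ: {S-α, S-γ, S-δ, S-ε, S-η, S-θ}
  H-δ: {S-ζ}
  H-ε: {S-β, S-δ, S-ε, S-ζ}
No single site covers all 8 demand points.
But {H-β, H-γ} covers everything, so the minimum is 2.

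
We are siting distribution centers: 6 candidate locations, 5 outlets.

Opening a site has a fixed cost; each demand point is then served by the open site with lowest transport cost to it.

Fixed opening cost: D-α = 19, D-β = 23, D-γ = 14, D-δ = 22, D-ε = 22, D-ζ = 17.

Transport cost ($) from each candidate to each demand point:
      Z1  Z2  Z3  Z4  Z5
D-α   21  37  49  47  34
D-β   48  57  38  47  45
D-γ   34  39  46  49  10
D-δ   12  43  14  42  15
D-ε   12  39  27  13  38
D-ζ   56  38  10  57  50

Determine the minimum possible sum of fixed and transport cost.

Open {D-γ, D-ε, D-ζ}: assign each demand point to its cheapest open site.
  Z1→D-ε 12, Z2→D-ζ 38, Z3→D-ζ 10, Z4→D-ε 13, Z5→D-γ 10
  transport cost 83, fixed 53 → total 136.
Compare {D-γ, D-ε}: transport cost 101 + fixed 36 = 137.
Compare {D-δ, D-ε}: transport cost 93 + fixed 44 = 137.
Compare {D-γ, D-δ, D-ε}: transport cost 88 + fixed 58 = 146.
All other subsets cost ≥ 137. Minimum total cost: 136.

136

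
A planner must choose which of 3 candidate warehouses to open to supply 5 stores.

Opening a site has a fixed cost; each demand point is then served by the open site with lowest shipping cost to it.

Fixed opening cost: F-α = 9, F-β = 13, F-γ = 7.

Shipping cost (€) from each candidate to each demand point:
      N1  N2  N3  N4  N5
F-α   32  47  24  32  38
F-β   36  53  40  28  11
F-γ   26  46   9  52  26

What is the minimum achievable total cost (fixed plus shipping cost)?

140

Open {F-β, F-γ}: assign each demand point to its cheapest open site.
  N1→F-γ 26, N2→F-γ 46, N3→F-γ 9, N4→F-β 28, N5→F-β 11
  shipping cost 120, fixed 20 → total 140.
Compare {F-α, F-β, F-γ}: shipping cost 120 + fixed 29 = 149.
Compare {F-α, F-γ}: shipping cost 139 + fixed 16 = 155.
Compare {F-α, F-β}: shipping cost 142 + fixed 22 = 164.
All other subsets cost ≥ 149. Minimum total cost: 140.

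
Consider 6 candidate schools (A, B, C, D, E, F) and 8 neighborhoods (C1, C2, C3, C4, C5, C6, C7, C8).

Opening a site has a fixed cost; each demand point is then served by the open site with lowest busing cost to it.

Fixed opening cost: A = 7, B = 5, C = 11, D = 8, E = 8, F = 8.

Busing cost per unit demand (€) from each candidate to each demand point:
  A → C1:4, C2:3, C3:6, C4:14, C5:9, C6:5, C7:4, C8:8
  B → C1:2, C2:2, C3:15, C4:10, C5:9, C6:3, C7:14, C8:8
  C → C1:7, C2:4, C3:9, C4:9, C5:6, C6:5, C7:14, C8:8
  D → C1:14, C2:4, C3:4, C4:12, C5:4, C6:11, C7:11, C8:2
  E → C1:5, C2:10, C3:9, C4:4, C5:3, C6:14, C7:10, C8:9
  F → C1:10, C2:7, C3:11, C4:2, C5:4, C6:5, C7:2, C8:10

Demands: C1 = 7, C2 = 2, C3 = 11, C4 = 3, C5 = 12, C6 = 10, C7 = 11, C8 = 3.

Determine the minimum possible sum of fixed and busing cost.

Open {B, D, E, F}: assign each demand point to its cheapest open site.
  C1→B 7×2=14, C2→B 2×2=4, C3→D 11×4=44, C4→F 3×2=6, C5→E 12×3=36, C6→B 10×3=30, C7→F 11×2=22, C8→D 3×2=6
  busing cost 162, fixed 29 → total 191.
Compare {B, D, F}: busing cost 174 + fixed 21 = 195.
Compare {A, B, D, E, F}: busing cost 162 + fixed 36 = 198.
Compare {A, B, D, F}: busing cost 174 + fixed 28 = 202.
All other subsets cost ≥ 195. Minimum total cost: 191.

191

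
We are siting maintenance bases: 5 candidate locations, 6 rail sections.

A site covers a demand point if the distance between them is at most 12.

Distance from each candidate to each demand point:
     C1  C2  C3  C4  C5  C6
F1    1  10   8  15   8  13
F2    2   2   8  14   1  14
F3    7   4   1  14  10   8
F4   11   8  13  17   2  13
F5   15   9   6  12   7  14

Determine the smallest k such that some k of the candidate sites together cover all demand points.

2

Coverage sets (demand points within 12 of each site):
  F1: {C1, C2, C3, C5}
  F2: {C1, C2, C3, C5}
  F3: {C1, C2, C3, C5, C6}
  F4: {C1, C2, C5}
  F5: {C2, C3, C4, C5}
No single site covers all 6 demand points.
But {F3, F5} covers everything, so the minimum is 2.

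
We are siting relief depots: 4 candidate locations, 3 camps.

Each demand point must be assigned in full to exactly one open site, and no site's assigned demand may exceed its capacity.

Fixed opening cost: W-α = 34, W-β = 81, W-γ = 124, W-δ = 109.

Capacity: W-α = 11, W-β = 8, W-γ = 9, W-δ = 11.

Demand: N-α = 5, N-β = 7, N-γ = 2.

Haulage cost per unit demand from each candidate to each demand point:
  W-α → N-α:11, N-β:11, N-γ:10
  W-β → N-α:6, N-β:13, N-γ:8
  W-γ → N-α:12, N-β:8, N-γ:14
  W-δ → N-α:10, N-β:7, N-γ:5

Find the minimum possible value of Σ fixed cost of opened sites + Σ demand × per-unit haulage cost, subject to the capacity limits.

238

Open {W-α, W-β}; cheapest assignment that respects the capacities:
  W-α (cap 11, load 7): N-β — cost 7×11 = 77
  W-β (cap 8, load 7): N-α, N-γ — cost 5×6 + 2×8 = 46
  Shipping 123, fixed 115 → total 238.
  Any other capacity-feasible assignment to {W-α, W-β} ships for at least 123.
Compare {W-α, W-δ}: its best feasible assignment gives total 257.
Compare {W-β, W-δ}: its best feasible assignment gives total 279.
Every other set of open sites that can feasibly serve all demand totals ≥ 257 even under its best assignment. Minimum: 238.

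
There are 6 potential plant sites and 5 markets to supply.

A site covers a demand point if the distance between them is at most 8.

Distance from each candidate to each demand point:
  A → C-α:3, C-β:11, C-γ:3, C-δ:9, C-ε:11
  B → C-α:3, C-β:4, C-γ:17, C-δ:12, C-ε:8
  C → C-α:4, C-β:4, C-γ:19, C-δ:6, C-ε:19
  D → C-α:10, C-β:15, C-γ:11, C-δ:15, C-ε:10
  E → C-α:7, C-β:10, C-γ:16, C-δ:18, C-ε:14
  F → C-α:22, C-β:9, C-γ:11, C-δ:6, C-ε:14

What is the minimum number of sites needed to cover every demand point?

Coverage sets (demand points within 8 of each site):
  A: {C-α, C-γ}
  B: {C-α, C-β, C-ε}
  C: {C-α, C-β, C-δ}
  D: {}
  E: {C-α}
  F: {C-δ}
No 2 sites suffice: every size-2 union leaves at least one demand point uncovered.
But {A, B, C} covers everything, so the minimum is 3.

3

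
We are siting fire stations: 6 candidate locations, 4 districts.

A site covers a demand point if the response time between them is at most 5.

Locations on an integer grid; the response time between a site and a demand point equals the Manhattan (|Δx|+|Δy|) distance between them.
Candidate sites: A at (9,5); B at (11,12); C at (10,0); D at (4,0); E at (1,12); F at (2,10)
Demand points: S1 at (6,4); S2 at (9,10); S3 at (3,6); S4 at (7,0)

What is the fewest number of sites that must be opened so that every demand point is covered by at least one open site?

Coverage sets (demand points within 5 of each site):
  A: {S1, S2}
  B: {S2}
  C: {S4}
  D: {S4}
  E: {}
  F: {S3}
No 2 sites suffice: every size-2 union leaves at least one demand point uncovered.
But {A, C, F} covers everything, so the minimum is 3.

3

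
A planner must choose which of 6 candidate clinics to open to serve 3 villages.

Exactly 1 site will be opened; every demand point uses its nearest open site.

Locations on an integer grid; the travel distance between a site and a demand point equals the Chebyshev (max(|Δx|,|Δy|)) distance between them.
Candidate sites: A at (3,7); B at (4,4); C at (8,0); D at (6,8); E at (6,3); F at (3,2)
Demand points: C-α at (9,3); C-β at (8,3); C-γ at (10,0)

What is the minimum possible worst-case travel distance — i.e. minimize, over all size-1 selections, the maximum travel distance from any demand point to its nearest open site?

Open {C}.
  Farthest demand point is C-α at travel distance 3 (to C); all others are ≤ 3.
With {E} the worst case is 4.
With {B} the worst case is 6.
No size-1 selection achieves below 3.

3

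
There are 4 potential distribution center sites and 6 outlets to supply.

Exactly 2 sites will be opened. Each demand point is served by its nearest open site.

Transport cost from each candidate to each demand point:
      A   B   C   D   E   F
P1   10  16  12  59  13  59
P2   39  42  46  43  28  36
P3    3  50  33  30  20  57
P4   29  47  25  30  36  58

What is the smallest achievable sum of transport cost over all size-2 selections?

130

Open {P1, P2}.
  A→P1 10, B→P1 16, C→P1 12, D→P2 43, E→P1 13, F→P2 36  ⇒ total 130.
Compare {P1, P3}: total 131.
Compare {P1, P4}: total 139.
No size-2 selection does better; minimum is 130.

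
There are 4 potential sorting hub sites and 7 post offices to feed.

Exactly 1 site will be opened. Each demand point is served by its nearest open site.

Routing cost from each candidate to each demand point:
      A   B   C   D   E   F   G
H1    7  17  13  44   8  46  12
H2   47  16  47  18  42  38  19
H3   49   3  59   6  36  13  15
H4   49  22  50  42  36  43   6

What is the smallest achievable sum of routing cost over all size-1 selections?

147

Open {H1}.
  A→H1 7, B→H1 17, C→H1 13, D→H1 44, E→H1 8, F→H1 46, G→H1 12  ⇒ total 147.
Compare {H3}: total 181.
Compare {H2}: total 227.
No size-1 selection does better; minimum is 147.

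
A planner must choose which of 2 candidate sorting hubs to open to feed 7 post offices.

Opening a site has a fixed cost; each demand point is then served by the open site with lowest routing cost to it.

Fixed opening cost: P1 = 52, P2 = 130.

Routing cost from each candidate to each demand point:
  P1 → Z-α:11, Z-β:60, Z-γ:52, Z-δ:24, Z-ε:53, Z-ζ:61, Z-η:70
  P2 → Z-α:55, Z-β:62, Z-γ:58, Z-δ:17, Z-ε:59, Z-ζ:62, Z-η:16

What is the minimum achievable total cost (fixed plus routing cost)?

383

Open {P1}: assign each demand point to its cheapest open site.
  Z-α→P1 11, Z-β→P1 60, Z-γ→P1 52, Z-δ→P1 24, Z-ε→P1 53, Z-ζ→P1 61, Z-η→P1 70
  routing cost 331, fixed 52 → total 383.
Compare {P1, P2}: routing cost 270 + fixed 182 = 452.
Compare {P2}: routing cost 329 + fixed 130 = 459.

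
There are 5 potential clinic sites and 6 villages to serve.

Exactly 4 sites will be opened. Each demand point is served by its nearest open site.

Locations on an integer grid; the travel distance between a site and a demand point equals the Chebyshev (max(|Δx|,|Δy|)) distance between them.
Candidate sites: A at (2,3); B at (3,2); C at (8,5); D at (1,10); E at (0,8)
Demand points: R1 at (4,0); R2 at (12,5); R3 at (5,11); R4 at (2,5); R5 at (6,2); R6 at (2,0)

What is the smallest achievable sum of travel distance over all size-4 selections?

17

Open {A, B, C, D}.
  R1→B 2, R2→C 4, R3→D 4, R4→A 2, R5→B 3, R6→B 2  ⇒ total 17.
Compare {A, B, C, E}: total 18.
Compare {B, C, D, E}: total 18.
No size-4 selection does better; minimum is 17.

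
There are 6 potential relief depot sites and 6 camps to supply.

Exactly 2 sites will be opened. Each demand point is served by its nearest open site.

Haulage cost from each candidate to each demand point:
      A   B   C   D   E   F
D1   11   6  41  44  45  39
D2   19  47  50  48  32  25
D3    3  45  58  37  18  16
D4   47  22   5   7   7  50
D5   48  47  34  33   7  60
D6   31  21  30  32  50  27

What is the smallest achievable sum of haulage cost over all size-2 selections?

Open {D3, D4}.
  A→D3 3, B→D4 22, C→D4 5, D→D4 7, E→D4 7, F→D3 16  ⇒ total 60.
Compare {D1, D4}: total 75.
Compare {D2, D4}: total 85.
No size-2 selection does better; minimum is 60.

60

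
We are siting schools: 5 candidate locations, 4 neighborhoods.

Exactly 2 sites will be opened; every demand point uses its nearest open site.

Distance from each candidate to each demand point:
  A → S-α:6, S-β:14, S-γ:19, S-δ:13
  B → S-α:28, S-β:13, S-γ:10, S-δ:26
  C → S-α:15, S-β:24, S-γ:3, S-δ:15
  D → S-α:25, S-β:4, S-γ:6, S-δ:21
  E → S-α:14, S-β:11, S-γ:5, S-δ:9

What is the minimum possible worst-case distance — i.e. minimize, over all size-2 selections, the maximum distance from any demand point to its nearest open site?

Open {A, E}.
  Farthest demand point is S-β at distance 11 (to E); all others are ≤ 11.
With {A, B} the worst case is 13.
With {A, D} the worst case is 13.
No size-2 selection achieves below 11.

11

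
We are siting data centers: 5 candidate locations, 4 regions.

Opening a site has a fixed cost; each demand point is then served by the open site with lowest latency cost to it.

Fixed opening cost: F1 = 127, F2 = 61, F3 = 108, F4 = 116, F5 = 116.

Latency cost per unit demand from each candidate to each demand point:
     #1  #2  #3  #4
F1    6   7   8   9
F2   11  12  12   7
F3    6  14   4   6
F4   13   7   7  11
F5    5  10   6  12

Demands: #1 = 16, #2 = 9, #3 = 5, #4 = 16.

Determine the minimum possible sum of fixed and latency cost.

Open {F3}: assign each demand point to its cheapest open site.
  #1→F3 16×6=96, #2→F3 9×14=126, #3→F3 5×4=20, #4→F3 16×6=96
  latency cost 338, fixed 108 → total 446.
Compare {F1}: latency cost 343 + fixed 127 = 470.
Compare {F2, F3}: latency cost 320 + fixed 169 = 489.
Compare {F2, F5}: latency cost 312 + fixed 177 = 489.
All other subsets cost ≥ 470. Minimum total cost: 446.

446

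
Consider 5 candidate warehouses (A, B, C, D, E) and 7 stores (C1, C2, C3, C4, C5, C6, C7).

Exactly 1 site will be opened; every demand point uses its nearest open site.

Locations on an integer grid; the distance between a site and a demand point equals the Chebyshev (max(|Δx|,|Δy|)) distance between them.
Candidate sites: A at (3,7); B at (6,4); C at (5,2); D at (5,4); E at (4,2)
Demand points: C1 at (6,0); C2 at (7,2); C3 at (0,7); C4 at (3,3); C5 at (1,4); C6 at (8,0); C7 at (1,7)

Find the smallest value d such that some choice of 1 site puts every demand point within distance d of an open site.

5

Open {C}.
  Farthest demand point is C3 at distance 5 (to C); all others are ≤ 5.
With {D} the worst case is 5.
With {E} the worst case is 5.
No size-1 selection achieves below 5.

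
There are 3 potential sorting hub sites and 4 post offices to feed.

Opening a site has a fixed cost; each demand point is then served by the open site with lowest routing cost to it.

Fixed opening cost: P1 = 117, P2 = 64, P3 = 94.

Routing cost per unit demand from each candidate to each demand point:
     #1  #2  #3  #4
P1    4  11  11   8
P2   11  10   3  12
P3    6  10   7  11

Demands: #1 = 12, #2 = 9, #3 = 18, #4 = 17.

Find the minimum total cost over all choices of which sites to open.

509

Open {P1, P2}: assign each demand point to its cheapest open site.
  #1→P1 12×4=48, #2→P2 9×10=90, #3→P2 18×3=54, #4→P1 17×8=136
  routing cost 328, fixed 181 → total 509.
Compare {P2}: routing cost 480 + fixed 64 = 544.
Compare {P2, P3}: routing cost 403 + fixed 158 = 561.
Compare {P3}: routing cost 475 + fixed 94 = 569.
All other subsets cost ≥ 544. Minimum total cost: 509.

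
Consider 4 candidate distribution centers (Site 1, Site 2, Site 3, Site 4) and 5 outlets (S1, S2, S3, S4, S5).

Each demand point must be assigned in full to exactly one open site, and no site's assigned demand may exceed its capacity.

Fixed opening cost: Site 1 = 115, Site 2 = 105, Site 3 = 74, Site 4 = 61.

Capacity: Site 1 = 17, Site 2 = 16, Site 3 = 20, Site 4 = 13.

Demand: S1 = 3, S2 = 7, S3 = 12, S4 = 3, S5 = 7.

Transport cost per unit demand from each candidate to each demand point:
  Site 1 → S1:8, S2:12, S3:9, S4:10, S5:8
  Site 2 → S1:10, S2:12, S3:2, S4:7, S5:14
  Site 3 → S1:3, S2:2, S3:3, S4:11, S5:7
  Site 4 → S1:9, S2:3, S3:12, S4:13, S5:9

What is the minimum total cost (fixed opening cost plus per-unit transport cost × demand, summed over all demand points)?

Open {Site 2, Site 3}; cheapest assignment that respects the capacities:
  Site 2 (cap 16, load 15): S3, S4 — cost 12×2 + 3×7 = 45
  Site 3 (cap 20, load 17): S1, S2, S5 — cost 3×3 + 7×2 + 7×7 = 72
  Shipping 117, fixed 179 → total 296.
  Any other capacity-feasible assignment to {Site 2, Site 3} ships for at least 117.
Compare {Site 3, Site 4}: its best feasible assignment gives total 307.
Compare {Site 1, Site 3}: its best feasible assignment gives total 349.
Every other set of open sites that can feasibly serve all demand totals ≥ 307 even under its best assignment. Minimum: 296.

296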